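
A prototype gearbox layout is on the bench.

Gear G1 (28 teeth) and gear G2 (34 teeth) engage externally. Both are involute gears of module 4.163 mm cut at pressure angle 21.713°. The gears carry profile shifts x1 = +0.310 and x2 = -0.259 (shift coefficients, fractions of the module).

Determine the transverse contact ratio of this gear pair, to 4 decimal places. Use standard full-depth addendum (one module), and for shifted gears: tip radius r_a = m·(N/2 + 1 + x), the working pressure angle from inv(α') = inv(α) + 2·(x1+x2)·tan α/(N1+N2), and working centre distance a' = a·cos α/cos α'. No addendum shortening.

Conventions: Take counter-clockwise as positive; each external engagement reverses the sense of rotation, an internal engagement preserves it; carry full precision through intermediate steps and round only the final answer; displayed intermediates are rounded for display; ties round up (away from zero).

topology: single-mesh involute geometry — m = 4.163, 28T/34T pair
base radii: r_b1 = 54.146814, r_b2 = 65.749702
tip radii: r_a1 = 63.735530, r_a2 = 73.855783
inv(α') = inv(21.713°) + 2·(+0.310-0.259)·tan α/(28+34) = 0.01990296  ⇒  α' = 21.94692°
a' = a·cos α / cos α' = 129.0530·cos 21.713°/cos 21.94692° = 129.264228
action lengths: √(r_a1²−r_b1²) = 33.620535, √(r_a2²−r_b2²) = 33.640055
base pitch p_b = π·m·cos α = 12.150517
CR = (33.620535 + 33.640055 − 129.264228·sin 21.94692°)/12.150517 = 1.559474
contact ratio ≈ 1.5595

1.5595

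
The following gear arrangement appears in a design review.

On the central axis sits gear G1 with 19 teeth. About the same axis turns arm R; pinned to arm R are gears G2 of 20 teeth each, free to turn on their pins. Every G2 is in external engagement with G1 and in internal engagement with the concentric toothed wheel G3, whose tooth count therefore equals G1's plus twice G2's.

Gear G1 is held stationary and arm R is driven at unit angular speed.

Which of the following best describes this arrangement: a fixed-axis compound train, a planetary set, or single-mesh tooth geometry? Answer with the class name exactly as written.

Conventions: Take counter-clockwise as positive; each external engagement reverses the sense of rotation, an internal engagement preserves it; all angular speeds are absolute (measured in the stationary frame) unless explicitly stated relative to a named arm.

recognized (axles ride arm R): planetary set, 19/20/59 teeth
classification: planetary set

planetary set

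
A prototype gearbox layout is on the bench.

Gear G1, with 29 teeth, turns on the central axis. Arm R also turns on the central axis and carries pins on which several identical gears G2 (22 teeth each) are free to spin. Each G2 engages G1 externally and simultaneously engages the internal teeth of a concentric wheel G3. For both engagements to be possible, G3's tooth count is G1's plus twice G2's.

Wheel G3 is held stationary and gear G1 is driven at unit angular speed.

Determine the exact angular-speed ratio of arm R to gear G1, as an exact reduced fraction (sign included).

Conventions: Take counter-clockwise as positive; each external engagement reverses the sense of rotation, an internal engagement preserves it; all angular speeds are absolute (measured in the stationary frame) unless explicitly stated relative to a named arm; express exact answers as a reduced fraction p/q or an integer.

29/102

planetary set (29T centre, 22T on arm, 73T internal) — Willis relation
ring teeth: 29 + 2·22 = 73
29(ω_sun−ω_arm) = −73(ω_ring−ω_arm),  ω_ring = 0, ω_sun = 1
29(1−ω_arm) = −73(0−ω_arm)  ⇒  102·ω_arm = 29  ⇒  ω_arm = 29/102
ω_out/ω_in = 29/102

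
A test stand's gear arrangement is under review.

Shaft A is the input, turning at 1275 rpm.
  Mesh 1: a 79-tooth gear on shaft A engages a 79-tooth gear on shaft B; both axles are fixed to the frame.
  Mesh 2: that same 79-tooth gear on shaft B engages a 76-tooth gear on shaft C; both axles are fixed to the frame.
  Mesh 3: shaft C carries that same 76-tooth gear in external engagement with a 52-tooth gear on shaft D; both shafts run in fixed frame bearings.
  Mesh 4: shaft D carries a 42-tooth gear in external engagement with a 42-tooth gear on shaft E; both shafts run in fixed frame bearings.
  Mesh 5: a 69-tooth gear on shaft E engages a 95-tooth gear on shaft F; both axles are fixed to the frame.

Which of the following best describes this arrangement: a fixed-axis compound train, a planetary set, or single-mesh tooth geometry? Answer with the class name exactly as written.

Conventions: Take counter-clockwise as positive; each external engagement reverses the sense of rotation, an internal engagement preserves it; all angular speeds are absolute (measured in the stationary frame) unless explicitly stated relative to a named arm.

recognized (6 fixed axles, 5 meshes): fixed-axis compound train
classification: fixed-axis compound train

fixed-axis compound train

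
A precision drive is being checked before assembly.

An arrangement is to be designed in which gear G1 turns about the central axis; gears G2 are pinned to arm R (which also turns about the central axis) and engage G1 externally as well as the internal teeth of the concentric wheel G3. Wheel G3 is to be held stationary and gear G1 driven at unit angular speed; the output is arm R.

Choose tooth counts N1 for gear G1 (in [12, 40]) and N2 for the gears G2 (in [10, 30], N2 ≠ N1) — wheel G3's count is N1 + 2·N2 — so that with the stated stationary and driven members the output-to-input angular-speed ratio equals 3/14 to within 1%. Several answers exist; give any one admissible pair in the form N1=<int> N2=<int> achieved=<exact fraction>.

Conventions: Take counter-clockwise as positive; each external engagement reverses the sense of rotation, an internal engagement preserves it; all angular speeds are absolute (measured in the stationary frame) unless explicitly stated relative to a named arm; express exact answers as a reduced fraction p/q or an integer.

planetary set to be sized for 3/14 (Willis relation)
Willis with ω_ring = 0: ω_arm/ω_sun = N1/(N1+N3); set equal to 3/14  ⇒  N3/N1 = 1/(3/14) − 1 = 11/3
N3 = N1 + 2·N2  ⇒  N2/N1 = (N3/N1 − 1)/2 = (11/3 − 1)/2 = 4/3
smallest multiple with N1 ≥ 12 and N2 ≥ 10: k = 4  ⇒  N1 = 4·3 = 12, N2 = 4·4 = 16 (N1 ≤ 40, N2 ≤ 30, N2 ≠ N1 ✓), N3 = 12 + 2·16 = 44
check: N1/(N1+N3) with N1 = 12, N3 = 44 gives 3/14; |achieved − target| = 0 ≤ 3/1400 ✓

N1=12 N2=16 achieved=3/14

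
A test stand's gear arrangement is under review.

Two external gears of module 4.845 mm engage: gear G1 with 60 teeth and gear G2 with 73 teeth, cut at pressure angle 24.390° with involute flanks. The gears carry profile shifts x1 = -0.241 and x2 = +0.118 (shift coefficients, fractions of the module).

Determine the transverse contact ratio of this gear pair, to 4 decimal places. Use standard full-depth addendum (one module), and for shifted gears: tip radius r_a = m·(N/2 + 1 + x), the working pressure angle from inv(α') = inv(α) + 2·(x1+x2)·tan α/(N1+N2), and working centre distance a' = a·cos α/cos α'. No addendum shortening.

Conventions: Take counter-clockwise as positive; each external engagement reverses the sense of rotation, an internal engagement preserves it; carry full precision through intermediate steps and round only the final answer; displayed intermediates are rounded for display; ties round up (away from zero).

1.5991

single-mesh involute tooth geometry (60T engaging 73T at module 4.845)
base radii: r_b1 = 132.378348, r_b2 = 161.060323
tip radii: r_a1 = 149.027355, r_a2 = 182.259210
inv(α') = inv(24.390°) + 2·(-0.241+0.118)·tan α/(60+73) = 0.02688525  ⇒  α' = 24.15369°
a' = a·cos α / cos α' = 322.1925·cos 24.390°/cos 24.15369° = 321.593846
action lengths: √(r_a1²−r_b1²) = 68.447977, √(r_a2²−r_b2²) = 85.311148
base pitch p_b = π·m·cos α = 13.862628
CR = (68.447977 + 85.311148 − 321.593846·sin 24.15369°)/13.862628 = 1.599086
contact ratio ≈ 1.5991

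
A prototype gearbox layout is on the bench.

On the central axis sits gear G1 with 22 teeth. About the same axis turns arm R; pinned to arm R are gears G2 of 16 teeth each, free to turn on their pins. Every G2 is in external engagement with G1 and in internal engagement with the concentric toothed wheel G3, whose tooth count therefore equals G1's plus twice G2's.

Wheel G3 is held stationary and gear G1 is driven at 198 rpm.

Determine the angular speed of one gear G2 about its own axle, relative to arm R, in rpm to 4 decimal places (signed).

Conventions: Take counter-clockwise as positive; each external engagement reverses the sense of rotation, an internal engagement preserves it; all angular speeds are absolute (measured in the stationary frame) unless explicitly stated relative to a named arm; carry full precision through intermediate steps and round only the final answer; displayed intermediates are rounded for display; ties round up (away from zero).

-193.4408 rpm

planetary set (22T centre, 16T on arm, 54T internal) — Willis relation
normalise by the input: solve with ω_sun = 1, then scale by 198 rpm
ring teeth: 22 + 2·16 = 54
22(ω_sun−ω_arm) = −54(ω_ring−ω_arm),  ω_ring = 0, ω_sun = 1
22(1−ω_arm) = −54(0−ω_arm)  ⇒  76·ω_arm = 22  ⇒  ω_arm = 11/38
sun–planet mesh: 22·(1−11/38) = −16·(ω_p−ω_arm)  ⇒  ω_p−ω_arm = -297/304
scale: ω_p−ω_arm = -297/304 × 198 rpm = -193.4408 rpm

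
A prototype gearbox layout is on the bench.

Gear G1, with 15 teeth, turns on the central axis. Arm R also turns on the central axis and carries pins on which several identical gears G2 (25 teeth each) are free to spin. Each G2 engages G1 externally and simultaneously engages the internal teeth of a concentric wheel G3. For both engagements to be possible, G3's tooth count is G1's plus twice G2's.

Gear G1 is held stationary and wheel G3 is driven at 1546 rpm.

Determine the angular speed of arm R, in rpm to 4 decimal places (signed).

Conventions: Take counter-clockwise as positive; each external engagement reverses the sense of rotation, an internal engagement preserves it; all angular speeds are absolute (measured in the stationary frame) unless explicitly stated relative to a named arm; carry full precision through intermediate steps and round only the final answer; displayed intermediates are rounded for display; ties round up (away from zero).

class = planetary set [G3 = 15+2·25 = 65; Willis about the carrier]
normalise by the input: solve with ω_ring = 1, then scale by 1546 rpm
ring teeth: 15 + 2·25 = 65
15(ω_sun−ω_arm) = −65(ω_ring−ω_arm),  ω_sun = 0, ω_ring = 1
15(0−ω_arm) = −65(1−ω_arm)  ⇒  80·ω_arm = 65  ⇒  ω_arm = 13/16
scale: ω_arm = 13/16 × 1546 rpm = +1256.1250 rpm

+1256.1250 rpm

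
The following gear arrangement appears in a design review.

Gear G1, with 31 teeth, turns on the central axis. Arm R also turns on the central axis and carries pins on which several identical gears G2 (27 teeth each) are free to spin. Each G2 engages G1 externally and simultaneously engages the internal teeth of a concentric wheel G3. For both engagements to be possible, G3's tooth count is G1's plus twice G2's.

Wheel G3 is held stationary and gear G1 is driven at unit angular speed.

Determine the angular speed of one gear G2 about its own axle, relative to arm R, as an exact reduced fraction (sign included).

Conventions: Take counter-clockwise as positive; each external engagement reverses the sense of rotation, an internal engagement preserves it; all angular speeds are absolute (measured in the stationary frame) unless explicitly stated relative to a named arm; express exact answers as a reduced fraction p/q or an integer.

-2635/3132

topology: planetary set — G1 31T / G2 27T / G3 85T, arm = carrier (Willis)
ring teeth: 31 + 2·27 = 85
31(ω_sun−ω_arm) = −85(ω_ring−ω_arm),  ω_ring = 0, ω_sun = 1
31(1−ω_arm) = −85(0−ω_arm)  ⇒  116·ω_arm = 31  ⇒  ω_arm = 31/116
sun–planet mesh: 31·(1−31/116) = −27·(ω_p−ω_arm)  ⇒  ω_p−ω_arm = -2635/3132
exact speed ratio = -2635/3132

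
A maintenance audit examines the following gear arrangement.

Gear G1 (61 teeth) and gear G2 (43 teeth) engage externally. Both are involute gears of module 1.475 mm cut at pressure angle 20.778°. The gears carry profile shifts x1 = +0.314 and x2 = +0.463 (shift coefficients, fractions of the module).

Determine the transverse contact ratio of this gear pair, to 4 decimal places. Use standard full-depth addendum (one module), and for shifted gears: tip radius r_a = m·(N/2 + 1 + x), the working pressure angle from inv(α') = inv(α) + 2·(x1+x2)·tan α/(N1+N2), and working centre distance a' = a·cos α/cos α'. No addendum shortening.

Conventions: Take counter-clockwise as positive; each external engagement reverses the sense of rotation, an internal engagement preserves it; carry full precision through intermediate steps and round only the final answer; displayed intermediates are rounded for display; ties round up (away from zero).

1.6208

class = single-mesh tooth geometry [involute pair 61T × 43T, m = 1.475]
base radii: r_b1 = 42.061601, r_b2 = 29.649981
tip radii: r_a1 = 46.925650, r_a2 = 33.870425
inv(α') = inv(20.778°) + 2·(+0.314+0.463)·tan α/(61+43) = 0.02245002  ⇒  α' = 22.80771°
a' = a·cos α / cos α' = 76.7000·cos 20.778°/cos 22.80771° = 77.794239
action lengths: √(r_a1²−r_b1²) = 20.804767, √(r_a2²−r_b2²) = 16.373280
base pitch p_b = π·m·cos α = 4.332473
CR = (20.804767 + 16.373280 − 77.794239·sin 22.80771°)/4.332473 = 1.620763
contact ratio ≈ 1.6208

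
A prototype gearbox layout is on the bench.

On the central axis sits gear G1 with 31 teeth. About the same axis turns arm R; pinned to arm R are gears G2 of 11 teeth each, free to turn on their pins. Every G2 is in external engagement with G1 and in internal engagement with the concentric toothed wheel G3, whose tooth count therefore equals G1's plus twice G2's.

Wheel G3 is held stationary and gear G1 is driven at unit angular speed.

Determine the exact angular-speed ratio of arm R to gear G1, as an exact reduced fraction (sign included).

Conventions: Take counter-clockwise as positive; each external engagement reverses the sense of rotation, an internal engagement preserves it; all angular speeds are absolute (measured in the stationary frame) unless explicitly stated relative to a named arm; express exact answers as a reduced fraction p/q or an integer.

class = planetary set [G3 = 31+2·11 = 53; Willis about the carrier]
ring teeth: 31 + 2·11 = 53
31(ω_sun−ω_arm) = −53(ω_ring−ω_arm),  ω_ring = 0, ω_sun = 1
31(1−ω_arm) = −53(0−ω_arm)  ⇒  84·ω_arm = 31  ⇒  ω_arm = 31/84
ω_out/ω_in = 31/84

31/84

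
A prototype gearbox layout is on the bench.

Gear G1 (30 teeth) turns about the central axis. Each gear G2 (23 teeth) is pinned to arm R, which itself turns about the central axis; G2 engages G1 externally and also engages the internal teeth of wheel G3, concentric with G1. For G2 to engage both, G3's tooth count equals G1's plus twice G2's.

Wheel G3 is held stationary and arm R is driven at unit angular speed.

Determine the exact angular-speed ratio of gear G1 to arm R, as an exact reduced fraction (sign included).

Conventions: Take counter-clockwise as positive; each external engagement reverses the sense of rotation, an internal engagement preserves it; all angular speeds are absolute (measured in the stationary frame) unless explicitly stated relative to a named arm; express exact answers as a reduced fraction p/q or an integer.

planetary set (30T centre, 23T on arm, 76T internal) — Willis relation
ring teeth: 30 + 2·23 = 76
30(ω_sun−ω_arm) = −76(ω_ring−ω_arm),  ω_ring = 0, ω_arm = 1
ω_sun = 1 − (76/30)(0−1) = 53/15
ω_out/ω_in = 53/15

53/15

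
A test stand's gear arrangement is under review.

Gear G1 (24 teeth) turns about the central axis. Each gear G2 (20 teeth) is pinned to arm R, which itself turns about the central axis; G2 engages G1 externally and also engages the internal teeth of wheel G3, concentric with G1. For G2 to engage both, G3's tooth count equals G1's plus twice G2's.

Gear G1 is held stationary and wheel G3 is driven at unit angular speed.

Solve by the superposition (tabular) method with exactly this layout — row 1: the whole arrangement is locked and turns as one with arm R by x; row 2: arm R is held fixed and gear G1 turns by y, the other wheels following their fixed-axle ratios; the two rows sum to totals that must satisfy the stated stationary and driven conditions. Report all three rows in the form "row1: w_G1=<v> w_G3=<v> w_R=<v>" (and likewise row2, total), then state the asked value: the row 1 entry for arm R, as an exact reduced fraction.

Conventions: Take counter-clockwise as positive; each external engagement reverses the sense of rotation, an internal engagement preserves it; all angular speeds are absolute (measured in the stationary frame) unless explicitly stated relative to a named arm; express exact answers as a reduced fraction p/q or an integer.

row1: w_G1=8/11 w_G3=8/11 w_R=8/11
row2: w_G1=-8/11 w_G3=3/11 w_R=0
total: w_G1=0 w_G3=1 w_R=8/11
asked value: 8/11

class = planetary set [G3 = 24+2·20 = 64; Willis about the carrier]
row 1 (train locked, turned with arm): all members turn x
row 2 (arm held, sun turns y): ω_ring = −(24/64)·y, ω_arm = 0
boundary: total ω_sun = x + y = 0 and total ω_ring = x − (24/64)·y = 1  ⇒  y = -8/11, x = 8/11
row 2 ring = −(24/64)·(-8/11) = 3/11
totals (row 1 + row 2): sun 8/11 + (-8/11) = 0, ring 8/11 + 3/11 = 1, arm 8/11 + 0 = 8/11
asked cell (row1, arm) = 8/11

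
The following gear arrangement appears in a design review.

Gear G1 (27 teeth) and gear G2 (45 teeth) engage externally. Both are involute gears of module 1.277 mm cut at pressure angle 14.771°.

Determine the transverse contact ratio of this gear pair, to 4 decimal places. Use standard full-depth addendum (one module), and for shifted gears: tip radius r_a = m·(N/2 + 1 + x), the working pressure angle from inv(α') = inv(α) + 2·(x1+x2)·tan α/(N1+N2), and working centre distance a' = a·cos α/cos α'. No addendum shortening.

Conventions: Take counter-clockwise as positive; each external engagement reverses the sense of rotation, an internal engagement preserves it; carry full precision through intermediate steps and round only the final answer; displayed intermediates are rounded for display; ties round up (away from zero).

1.9807

class = single-mesh tooth geometry [involute pair 27T × 45T, m = 1.277]
base radii: r_b1 = 16.669779, r_b2 = 27.782964
tip radii: r_a1 = 18.516500, r_a2 = 30.009500
no profile shift: α' = α, a' = a
action lengths: √(r_a1²−r_b1²) = 8.060971, √(r_a2²−r_b2²) = 11.343588
base pitch p_b = π·m·cos α = 3.879234
CR = (8.060971 + 11.343588 − 45.972000·sin 14.77100°)/3.879234 = 1.980727
contact ratio ≈ 1.9807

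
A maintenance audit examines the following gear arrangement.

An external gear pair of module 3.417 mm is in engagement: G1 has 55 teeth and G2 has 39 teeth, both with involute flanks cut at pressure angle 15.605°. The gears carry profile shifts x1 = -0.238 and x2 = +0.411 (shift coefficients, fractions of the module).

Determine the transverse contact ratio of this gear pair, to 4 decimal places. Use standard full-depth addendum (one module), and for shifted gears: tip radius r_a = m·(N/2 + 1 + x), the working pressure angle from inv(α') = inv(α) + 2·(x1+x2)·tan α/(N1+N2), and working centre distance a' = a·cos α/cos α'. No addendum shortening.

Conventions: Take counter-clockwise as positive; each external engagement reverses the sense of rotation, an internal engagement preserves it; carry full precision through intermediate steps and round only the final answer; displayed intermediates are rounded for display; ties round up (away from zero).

1.9155

topology: single-mesh involute geometry — m = 3.417, 55T/39T pair
base radii: r_b1 = 90.503773, r_b2 = 64.175403
tip radii: r_a1 = 96.571254, r_a2 = 71.452887
inv(α') = inv(15.605°) + 2·(-0.238+0.411)·tan α/(55+39) = 0.00796852  ⇒  α' = 16.32457°
a' = a·cos α / cos α' = 160.5990·cos 15.605°/cos 16.32457° = 161.177050
action lengths: √(r_a1²−r_b1²) = 33.690862, √(r_a2²−r_b2²) = 31.417077
base pitch p_b = π·m·cos α = 10.339127
CR = (33.690862 + 31.417077 − 161.177050·sin 16.32457°)/10.339127 = 1.915499
contact ratio ≈ 1.9155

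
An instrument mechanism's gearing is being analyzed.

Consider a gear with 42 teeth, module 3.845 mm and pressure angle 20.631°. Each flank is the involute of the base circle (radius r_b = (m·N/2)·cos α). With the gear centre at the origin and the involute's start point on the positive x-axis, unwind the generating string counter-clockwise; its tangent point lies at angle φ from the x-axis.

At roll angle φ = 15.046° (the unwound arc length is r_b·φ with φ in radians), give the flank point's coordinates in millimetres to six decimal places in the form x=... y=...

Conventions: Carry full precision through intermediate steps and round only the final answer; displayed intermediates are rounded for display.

x=78.127536 y=0.453009

topology: single-mesh involute geometry — m = 3.845, N = 42
pitch radius r_p = m·N/2 = 3.845·42/2 = 80.745000
base radius r_b = r_p·cos α = 80.745000·cos 20.631° = 75.566745
roll angle φ = 15.046° = 0.26260224 rad
x = r_b·(cos φ + φ·sin φ) = 78.127536
y = r_b·(sin φ − φ·cos φ) = 0.453009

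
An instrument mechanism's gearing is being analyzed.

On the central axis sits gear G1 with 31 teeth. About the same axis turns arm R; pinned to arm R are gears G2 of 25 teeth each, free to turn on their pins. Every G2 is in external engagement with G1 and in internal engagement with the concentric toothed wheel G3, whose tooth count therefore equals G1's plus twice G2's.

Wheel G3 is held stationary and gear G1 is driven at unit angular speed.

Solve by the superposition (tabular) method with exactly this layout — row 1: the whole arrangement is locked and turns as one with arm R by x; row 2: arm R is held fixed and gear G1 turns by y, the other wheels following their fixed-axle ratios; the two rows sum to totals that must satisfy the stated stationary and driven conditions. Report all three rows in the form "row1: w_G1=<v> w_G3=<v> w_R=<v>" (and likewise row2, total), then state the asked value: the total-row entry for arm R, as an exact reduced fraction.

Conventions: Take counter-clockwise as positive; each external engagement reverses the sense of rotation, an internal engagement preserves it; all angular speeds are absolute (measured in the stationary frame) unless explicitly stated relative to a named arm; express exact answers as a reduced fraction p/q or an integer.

planetary set (31T centre, 25T on arm, 81T internal) — Willis relation
superposition row 1 [locked train]: every member turns x
row 2 (arm held, sun turns y): ω_ring = −(31/81)·y, ω_arm = 0
boundary: total ω_ring = x − (31/81)·y = 0 and total ω_sun = x + y = 1  ⇒  y = 81/112, x = 31/112
row 2 ring = −(31/81)·81/112 = -31/112
totals (row 1 + row 2): sun 31/112 + 81/112 = 1, ring 31/112 + (-31/112) = 0, arm 31/112 + 0 = 31/112
asked cell (total, arm) = 31/112

row1: w_G1=31/112 w_G3=31/112 w_R=31/112
row2: w_G1=81/112 w_G3=-31/112 w_R=0
total: w_G1=1 w_G3=0 w_R=31/112
asked value: 31/112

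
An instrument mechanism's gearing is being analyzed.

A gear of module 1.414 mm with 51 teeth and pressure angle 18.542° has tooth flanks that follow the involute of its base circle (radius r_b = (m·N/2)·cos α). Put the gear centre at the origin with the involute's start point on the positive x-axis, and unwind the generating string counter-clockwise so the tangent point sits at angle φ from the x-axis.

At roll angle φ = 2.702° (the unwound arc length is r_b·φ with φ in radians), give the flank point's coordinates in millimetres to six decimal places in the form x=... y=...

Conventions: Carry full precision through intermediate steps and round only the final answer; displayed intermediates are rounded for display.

x=34.223302 y=0.001195

single-mesh involute tooth geometry (51T wheel at module 1.414)
pitch radius r_p = m·N/2 = 1.414·51/2 = 36.057000
base radius r_b = r_p·cos α = 36.057000·cos 18.542° = 34.185310
roll angle φ = 2.702° = 0.04715880 rad
x = r_b·(cos φ + φ·sin φ) = 34.223302
y = r_b·(sin φ − φ·cos φ) = 0.001195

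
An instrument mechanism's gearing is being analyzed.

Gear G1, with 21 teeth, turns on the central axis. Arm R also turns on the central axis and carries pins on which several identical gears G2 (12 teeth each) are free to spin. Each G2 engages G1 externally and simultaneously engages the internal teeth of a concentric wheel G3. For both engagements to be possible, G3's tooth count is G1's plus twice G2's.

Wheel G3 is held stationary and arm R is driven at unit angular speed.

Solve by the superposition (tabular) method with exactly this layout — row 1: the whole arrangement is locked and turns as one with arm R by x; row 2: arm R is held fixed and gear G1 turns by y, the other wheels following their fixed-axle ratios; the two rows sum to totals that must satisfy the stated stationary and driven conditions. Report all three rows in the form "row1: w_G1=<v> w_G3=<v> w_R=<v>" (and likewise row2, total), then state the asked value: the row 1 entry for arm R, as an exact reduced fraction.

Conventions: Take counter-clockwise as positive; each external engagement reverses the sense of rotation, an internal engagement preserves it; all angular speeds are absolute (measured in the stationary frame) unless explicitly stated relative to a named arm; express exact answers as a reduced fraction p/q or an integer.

row1: w_G1=1 w_G3=1 w_R=1
row2: w_G1=15/7 w_G3=-1 w_R=0
total: w_G1=22/7 w_G3=0 w_R=1
asked value: 1

topology: planetary set — G1 21T / G2 12T / G3 45T, arm = carrier (Willis)
row 1: whole set turns with the arm by x
row 2 — arm fixed, fixed-axis ratios: sun y, ring −(21/45)·y, arm 0
boundary: total ω_ring = x − (21/45)·y = 0 and total ω_arm = x = 1  ⇒  y = 15/7, x = 1
row 2 ring = −(21/45)·15/7 = -1
totals (row 1 + row 2): sun 1 + 15/7 = 22/7, ring 1 + (-1) = 0, arm 1 + 0 = 1
asked cell (row1, arm) = 1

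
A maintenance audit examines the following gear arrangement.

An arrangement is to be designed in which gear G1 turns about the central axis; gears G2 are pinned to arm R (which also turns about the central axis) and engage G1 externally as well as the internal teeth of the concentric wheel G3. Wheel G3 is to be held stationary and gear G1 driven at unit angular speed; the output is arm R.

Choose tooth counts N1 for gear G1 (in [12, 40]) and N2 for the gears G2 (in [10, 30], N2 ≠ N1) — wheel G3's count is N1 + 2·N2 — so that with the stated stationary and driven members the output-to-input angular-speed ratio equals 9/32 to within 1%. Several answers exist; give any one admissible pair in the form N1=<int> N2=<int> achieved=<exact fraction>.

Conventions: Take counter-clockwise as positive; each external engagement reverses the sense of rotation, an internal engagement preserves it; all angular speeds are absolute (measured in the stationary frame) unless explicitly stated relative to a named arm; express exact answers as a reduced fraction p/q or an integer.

N1=18 N2=14 achieved=9/32

topology: planetary set — design target 9/32, arm = carrier (Willis)
Willis with ω_ring = 0: ω_arm/ω_sun = N1/(N1+N3); set equal to 9/32  ⇒  N3/N1 = 1/(9/32) − 1 = 23/9
N3 = N1 + 2·N2  ⇒  N2/N1 = (N3/N1 − 1)/2 = (23/9 − 1)/2 = 7/9
smallest multiple with N1 ≥ 12 and N2 ≥ 10: k = 2  ⇒  N1 = 2·9 = 18, N2 = 2·7 = 14 (N1 ≤ 40, N2 ≤ 30, N2 ≠ N1 ✓), N3 = 18 + 2·14 = 46
check: N1/(N1+N3) with N1 = 18, N3 = 46 gives 9/32; |achieved − target| = 0 ≤ 9/3200 ✓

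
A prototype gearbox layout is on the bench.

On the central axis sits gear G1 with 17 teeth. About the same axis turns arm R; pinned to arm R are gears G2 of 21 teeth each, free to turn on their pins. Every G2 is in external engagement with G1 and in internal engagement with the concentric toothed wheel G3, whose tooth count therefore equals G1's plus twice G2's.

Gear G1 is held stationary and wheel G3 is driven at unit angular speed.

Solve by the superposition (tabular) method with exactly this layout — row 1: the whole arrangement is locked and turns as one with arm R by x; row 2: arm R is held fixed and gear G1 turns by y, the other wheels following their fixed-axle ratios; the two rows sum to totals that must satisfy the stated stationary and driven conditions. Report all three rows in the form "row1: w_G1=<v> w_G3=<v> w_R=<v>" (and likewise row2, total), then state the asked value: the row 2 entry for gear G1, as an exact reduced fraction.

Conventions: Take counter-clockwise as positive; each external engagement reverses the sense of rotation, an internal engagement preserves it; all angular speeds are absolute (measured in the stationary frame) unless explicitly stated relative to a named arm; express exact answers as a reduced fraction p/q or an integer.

recognized (axles ride arm R): planetary set, 17/21/59 teeth
row 1 (train locked, turned with arm): all members turn x
row 2 (arm held, sun turns y): ω_ring = −(17/59)·y, ω_arm = 0
boundary: total ω_sun = x + y = 0 and total ω_ring = x − (17/59)·y = 1  ⇒  y = -59/76, x = 59/76
row 2 ring = −(17/59)·(-59/76) = 17/76
totals (row 1 + row 2): sun 59/76 + (-59/76) = 0, ring 59/76 + 17/76 = 1, arm 59/76 + 0 = 59/76
asked cell (row2, sun) = -59/76

row1: w_G1=59/76 w_G3=59/76 w_R=59/76
row2: w_G1=-59/76 w_G3=17/76 w_R=0
total: w_G1=0 w_G3=1 w_R=59/76
asked value: -59/76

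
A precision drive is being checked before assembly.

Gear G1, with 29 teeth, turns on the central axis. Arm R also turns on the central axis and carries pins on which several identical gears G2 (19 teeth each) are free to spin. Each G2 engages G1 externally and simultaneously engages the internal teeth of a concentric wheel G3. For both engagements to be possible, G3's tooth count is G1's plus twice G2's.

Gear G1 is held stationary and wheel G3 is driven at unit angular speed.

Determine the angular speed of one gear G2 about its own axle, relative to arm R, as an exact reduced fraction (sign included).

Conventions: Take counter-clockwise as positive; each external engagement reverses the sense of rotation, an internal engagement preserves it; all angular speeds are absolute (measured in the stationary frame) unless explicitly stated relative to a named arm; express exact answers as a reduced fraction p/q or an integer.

planetary set (29T centre, 19T on arm, 67T internal) — Willis relation
ring teeth: 29 + 2·19 = 67
29(ω_sun−ω_arm) = −67(ω_ring−ω_arm),  ω_sun = 0, ω_ring = 1
29(0−ω_arm) = −67(1−ω_arm)  ⇒  96·ω_arm = 67  ⇒  ω_arm = 67/96
sun–planet mesh: 29·(0−67/96) = −19·(ω_p−ω_arm)  ⇒  ω_p−ω_arm = 1943/1824
exact speed ratio = 1943/1824

1943/1824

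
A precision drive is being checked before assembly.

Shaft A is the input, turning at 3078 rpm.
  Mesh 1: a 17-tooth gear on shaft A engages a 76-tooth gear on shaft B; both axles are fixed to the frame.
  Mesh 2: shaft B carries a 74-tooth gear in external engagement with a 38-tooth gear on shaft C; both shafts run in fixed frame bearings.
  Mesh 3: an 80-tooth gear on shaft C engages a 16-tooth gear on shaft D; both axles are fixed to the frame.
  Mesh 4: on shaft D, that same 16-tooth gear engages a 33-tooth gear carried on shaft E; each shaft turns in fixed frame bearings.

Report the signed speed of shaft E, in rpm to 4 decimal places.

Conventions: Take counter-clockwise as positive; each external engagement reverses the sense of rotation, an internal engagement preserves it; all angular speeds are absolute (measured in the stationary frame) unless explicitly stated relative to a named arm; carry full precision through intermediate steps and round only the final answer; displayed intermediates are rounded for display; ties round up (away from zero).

+3250.3349 rpm

recognized (5 fixed axles, 4 meshes): fixed-axis compound train
mesh 1 [17T→76T]: ω = 3078.0000×17/76 = 688.5000 rpm, sense flips to −
mesh 2 [74T→38T]: ω = 688.5000×74/38 = 1340.7632 rpm, sense flips to +
mesh 3 [80T→16T]: ω = 1340.7632×80/16 = 6703.8158 rpm, sense flips to −
mesh 4 [16T→33T]: ω = 6703.8158×16/33 = 3250.3349 rpm, sense flips to +
signed output speed = +3250.3349 rpm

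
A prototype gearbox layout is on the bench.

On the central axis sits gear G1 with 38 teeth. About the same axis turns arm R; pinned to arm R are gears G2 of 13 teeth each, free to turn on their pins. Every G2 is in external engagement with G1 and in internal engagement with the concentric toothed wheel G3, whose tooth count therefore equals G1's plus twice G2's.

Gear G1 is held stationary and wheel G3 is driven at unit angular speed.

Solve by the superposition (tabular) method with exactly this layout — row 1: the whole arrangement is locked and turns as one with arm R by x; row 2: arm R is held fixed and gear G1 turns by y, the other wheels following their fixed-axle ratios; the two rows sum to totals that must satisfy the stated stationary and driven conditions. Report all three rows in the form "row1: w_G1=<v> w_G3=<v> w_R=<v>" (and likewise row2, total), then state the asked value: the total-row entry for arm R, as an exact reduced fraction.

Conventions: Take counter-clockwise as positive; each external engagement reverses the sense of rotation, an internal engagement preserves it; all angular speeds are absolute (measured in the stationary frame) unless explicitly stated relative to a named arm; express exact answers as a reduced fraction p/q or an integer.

row1: w_G1=32/51 w_G3=32/51 w_R=32/51
row2: w_G1=-32/51 w_G3=19/51 w_R=0
total: w_G1=0 w_G3=1 w_R=32/51
asked value: 32/51

topology: planetary set — G1 38T / G2 13T / G3 64T, arm = carrier (Willis)
row 1 — lock + rotate with arm: ω_sun = ω_ring = ω_arm = x
row 2 (arm held, sun turns y): ω_ring = −(38/64)·y, ω_arm = 0
boundary: total ω_sun = x + y = 0 and total ω_ring = x − (38/64)·y = 1  ⇒  y = -32/51, x = 32/51
row 2 ring = −(38/64)·(-32/51) = 19/51
totals (row 1 + row 2): sun 32/51 + (-32/51) = 0, ring 32/51 + 19/51 = 1, arm 32/51 + 0 = 32/51
asked cell (total, arm) = 32/51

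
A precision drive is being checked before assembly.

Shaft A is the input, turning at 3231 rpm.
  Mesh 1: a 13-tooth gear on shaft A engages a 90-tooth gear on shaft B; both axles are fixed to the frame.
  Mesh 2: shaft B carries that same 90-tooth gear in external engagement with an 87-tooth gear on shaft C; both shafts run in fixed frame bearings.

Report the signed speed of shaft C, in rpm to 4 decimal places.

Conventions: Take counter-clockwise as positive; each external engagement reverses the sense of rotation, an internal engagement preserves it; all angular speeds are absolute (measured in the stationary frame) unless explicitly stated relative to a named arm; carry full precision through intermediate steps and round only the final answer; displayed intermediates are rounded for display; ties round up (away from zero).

+482.7931 rpm

class = fixed-axis compound train [2 meshes; 2 ratios multiply, 2 sense flips]
mesh 1 [13T→90T]: ω = 3231.0000×13/90 = 466.7000 rpm, sense flips to −
mesh 2 [90T→87T]: ω = 466.7000×90/87 = 482.7931 rpm, sense flips to +
signed output speed = +482.7931 rpm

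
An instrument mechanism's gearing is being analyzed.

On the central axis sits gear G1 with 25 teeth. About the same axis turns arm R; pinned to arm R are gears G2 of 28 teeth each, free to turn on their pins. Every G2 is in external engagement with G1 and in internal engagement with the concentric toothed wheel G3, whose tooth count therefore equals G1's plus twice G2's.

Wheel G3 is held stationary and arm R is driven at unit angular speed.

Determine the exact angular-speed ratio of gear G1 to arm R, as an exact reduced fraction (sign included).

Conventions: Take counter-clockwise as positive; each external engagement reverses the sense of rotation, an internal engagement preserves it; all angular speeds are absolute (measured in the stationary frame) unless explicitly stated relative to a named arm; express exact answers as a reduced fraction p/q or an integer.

106/25

class = planetary set [G3 = 25+2·28 = 81; Willis about the carrier]
ring teeth: 25 + 2·28 = 81
25(ω_sun−ω_arm) = −81(ω_ring−ω_arm),  ω_ring = 0, ω_arm = 1
ω_sun = 1 − (81/25)(0−1) = 106/25
ω_out/ω_in = 106/25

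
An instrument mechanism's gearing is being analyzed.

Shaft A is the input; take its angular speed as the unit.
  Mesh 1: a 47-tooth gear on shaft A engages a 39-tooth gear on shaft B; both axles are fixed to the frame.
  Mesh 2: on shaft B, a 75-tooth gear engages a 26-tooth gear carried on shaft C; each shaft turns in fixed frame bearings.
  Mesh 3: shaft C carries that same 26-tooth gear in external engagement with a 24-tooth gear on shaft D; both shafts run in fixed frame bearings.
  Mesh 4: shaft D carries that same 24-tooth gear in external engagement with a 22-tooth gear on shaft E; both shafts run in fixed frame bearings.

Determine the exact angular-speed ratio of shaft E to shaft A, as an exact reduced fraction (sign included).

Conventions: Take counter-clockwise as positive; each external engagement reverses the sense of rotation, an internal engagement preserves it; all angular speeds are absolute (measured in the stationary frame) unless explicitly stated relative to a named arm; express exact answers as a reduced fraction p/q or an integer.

1175/286

class = fixed-axis compound train [4 meshes; 4 ratios multiply, 4 sense flips]
mesh 1 [47T→39T]: running ratio 47/39, sense −
mesh 2 [75T→26T]: running ratio 1175/338, sense +
mesh 3 [26T→24T]: running ratio 1175/312, sense −
mesh 4 [24T→22T]: running ratio 1175/286, sense +
ω_out/ω_in = 1175/286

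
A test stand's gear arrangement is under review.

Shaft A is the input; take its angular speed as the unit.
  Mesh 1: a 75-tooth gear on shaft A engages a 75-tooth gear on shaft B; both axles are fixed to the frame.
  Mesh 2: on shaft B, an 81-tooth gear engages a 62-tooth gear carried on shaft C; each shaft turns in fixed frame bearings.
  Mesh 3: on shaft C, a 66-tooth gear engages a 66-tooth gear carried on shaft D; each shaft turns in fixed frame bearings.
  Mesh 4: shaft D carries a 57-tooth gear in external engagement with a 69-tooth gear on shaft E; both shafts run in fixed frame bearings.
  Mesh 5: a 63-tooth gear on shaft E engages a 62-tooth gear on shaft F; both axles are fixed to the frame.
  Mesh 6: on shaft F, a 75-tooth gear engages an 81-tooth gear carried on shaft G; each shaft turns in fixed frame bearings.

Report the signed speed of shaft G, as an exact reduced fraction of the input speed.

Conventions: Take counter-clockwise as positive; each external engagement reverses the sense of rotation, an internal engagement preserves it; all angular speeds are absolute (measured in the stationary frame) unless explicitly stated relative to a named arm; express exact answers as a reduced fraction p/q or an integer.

6-mesh fixed-axis compound train (all bearings frame-fixed)
mesh 1 [75T→75T]: |ω|/ω_in = 1×75/75 = 1, sense flips to −
mesh 2 [81T→62T]: |ω|/ω_in = 1×81/62 = 81/62, sense flips to +
mesh 3 [66T→66T]: |ω|/ω_in = (81/62)×66/66 = 81/62, sense flips to −
mesh 4 [57T→69T]: |ω|/ω_in = (81/62)×57/69 = 1539/1426, sense flips to +
mesh 5 [63T→62T]: |ω|/ω_in = (1539/1426)×63/62 = 96957/88412, sense flips to −
mesh 6 [75T→81T]: |ω|/ω_in = (96957/88412)×75/81 = 89775/88412, sense flips to +
signed output speed (× input speed) = 89775/88412

89775/88412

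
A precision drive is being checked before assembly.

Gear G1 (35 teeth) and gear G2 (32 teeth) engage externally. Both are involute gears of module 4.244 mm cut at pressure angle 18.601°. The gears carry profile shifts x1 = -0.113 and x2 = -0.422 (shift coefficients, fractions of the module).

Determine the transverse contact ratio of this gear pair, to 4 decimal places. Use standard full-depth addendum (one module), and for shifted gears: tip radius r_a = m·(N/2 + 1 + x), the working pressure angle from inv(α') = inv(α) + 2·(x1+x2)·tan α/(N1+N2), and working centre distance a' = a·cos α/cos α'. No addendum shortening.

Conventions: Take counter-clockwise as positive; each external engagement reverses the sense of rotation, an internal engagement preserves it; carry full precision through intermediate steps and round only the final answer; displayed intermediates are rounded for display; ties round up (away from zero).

class = single-mesh tooth geometry [involute pair 35T × 32T, m = 4.244]
base radii: r_b1 = 70.390346, r_b2 = 64.356888
tip radii: r_a1 = 78.034428, r_a2 = 70.357032
inv(α') = inv(18.601°) + 2·(-0.113-0.422)·tan α/(35+32) = 0.00653306  ⇒  α' = 15.29953°
a' = a·cos α / cos α' = 142.1740·cos 18.601°/cos 15.29953° = 139.698199
action lengths: √(r_a1²−r_b1²) = 33.683395, √(r_a2²−r_b2²) = 28.430668
base pitch p_b = π·m·cos α = 12.636445
CR = (33.683395 + 28.430668 − 139.698199·sin 15.29953°)/12.636445 = 1.998392
contact ratio ≈ 1.9984

1.9984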